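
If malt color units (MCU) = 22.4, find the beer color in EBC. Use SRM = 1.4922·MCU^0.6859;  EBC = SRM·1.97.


SRM = 1.4922·22.4^0.6859 = 12.5882
EBC = 12.5882·1.97

24.7987 EBC


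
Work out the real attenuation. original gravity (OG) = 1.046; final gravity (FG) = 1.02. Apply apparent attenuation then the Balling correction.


AA = (OG−FG)/(OG−1)·100;  RA = AA·0.8192
AA = (1.046 − 1.02)/(1.046 − 1)·100 = 56.5217
RA = 56.5217·0.8192

46.3026 %


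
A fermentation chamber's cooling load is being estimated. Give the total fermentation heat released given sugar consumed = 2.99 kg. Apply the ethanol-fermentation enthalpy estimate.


Q = m_sugar · 590 kJ/kg
Q = 2.99 · 590

1764.1000 kJ


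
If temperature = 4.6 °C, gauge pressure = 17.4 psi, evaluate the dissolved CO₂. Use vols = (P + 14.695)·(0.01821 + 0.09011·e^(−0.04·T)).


vols = (17.4 + 14.695)·(0.01821 + 0.09011·e^(−0.04·4.6))

2.9905 volumes


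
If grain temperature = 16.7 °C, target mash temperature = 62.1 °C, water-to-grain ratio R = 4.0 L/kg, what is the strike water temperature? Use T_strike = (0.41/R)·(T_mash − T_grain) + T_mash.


T_strike = (0.41/4.0)·(62.1 − 16.7) + 62.1

66.7535 °C


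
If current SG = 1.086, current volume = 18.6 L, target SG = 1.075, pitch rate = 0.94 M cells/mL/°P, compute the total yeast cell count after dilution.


V_w = V·((SG_c−1)/(SG_t−1)−1);  °P = 259 − 259/SG_t;  cells = rate·(V+V_w)·°P
V_w = 18.6·((1.086−1)/(1.075−1)−1) = 2.7280
V_final = 18.6 + 2.7280 = 21.3280
°P = 259 − 259/1.075 = 18.0698
cells = 0.94·21.3280·18.0698

362.2685 billion cells


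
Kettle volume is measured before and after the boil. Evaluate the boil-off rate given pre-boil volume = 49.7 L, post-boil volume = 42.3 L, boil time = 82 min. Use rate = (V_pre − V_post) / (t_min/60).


rate = (49.7 − 42.3) / (82/60)

5.4146 L/hr


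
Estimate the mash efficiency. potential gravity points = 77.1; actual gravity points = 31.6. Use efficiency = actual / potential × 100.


efficiency = 31.6 / 77.1 × 100

40.9857 %


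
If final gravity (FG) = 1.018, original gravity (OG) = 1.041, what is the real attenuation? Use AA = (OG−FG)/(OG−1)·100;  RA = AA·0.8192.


AA = (1.041 − 1.018)/(1.041 − 1)·100 = 56.0976
RA = 56.0976·0.8192

45.9551 %


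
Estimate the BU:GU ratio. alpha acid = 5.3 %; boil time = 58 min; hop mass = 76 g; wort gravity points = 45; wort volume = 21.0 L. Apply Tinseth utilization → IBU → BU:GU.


U = 1.65·0.000125^(GP/1000)·(1−e^(−0.04t))/4.15;  IBU = (α/100)·m·U·1000/V;  BU:GU = IBU/GP
U = 1.65·0.000125^(45/1000)·(1−e^(−0.04·58))/4.15 = 0.2393
IBU = (5.3/100)·76·0.2393·1000/21.0 = 45.8925
BU:GU = 45.8925/45

1.0198


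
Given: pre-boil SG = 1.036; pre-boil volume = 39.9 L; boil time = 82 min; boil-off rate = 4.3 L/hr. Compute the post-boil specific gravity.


V_post = V_pre − rate·(t/60);  SG_post = 1 + (SG_pre−1)·V_pre/V_post
V_post = 39.9 − 4.3·(82/60) = 34.0233
SG_post = 1 + (1.036 − 1)·39.9/34.0233

1.0422


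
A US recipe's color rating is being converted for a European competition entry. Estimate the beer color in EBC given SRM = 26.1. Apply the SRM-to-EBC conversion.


EBC = SRM · 1.97
EBC = 26.1 · 1.97

51.4170 EBC


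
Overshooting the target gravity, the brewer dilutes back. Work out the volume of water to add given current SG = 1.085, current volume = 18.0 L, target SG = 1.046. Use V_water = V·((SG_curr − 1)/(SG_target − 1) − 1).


V_water = 18.0·((1.085 − 1)/(1.046 − 1) − 1)

15.2609 L


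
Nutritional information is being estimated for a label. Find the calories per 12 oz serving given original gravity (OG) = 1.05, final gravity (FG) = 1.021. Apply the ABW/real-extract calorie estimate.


ABW = (OG−FG)·131.25·0.79/FG;  °P = 259 − 259/SG (for OG→OE and FG→AE);  RE = 0.1808·OE + 0.8192·AE;  Cal = (6.9·ABW + 4·(RE−0.1))·FG·3.55
ABW = (1.05 − 1.021)·131.25·0.79/1.021 = 2.9451
OE = 259 − 259/1.05 = 12.3333 °P
AE = 259 − 259/1.021 = 5.3271 °P
RE = 0.1808·12.3333 + 0.8192·5.3271 = 6.5939 °P
Cal = (6.9·2.9451 + 4·(6.5939−0.1))·1.021·3.55

167.8041 kcal


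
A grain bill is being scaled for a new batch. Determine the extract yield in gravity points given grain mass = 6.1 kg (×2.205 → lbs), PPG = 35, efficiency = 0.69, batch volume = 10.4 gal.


points = lbs × PPG × eff / vol
lbs = 6.1 × 2.205 = 13.4505
points = 13.4505 × 35 × 0.69 / 10.4

31.2336 points


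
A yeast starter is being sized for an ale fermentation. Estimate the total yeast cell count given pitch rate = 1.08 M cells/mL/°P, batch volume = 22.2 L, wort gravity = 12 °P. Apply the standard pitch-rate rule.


cells (billions) = rate · V_L · °P
cells = 1.08 · 22.2 · 12

287.7120 billion cells


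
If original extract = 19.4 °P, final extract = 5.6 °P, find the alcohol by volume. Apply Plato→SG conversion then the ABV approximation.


SG = 259/(259 − P);  ABV = (OG − FG)·131.25
OG = 259/(259 − 19.4) = 1.0810
FG = 259/(259 − 5.6) = 1.0221
ABV = (1.0810 − 1.0221)·131.25

7.7265 % ABV


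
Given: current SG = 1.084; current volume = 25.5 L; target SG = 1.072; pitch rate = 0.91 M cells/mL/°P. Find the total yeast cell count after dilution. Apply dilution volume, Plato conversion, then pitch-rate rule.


V_w = V·((SG_c−1)/(SG_t−1)−1);  °P = 259 − 259/SG_t;  cells = rate·(V+V_w)·°P
V_w = 25.5·((1.084−1)/(1.072−1)−1) = 4.2500
V_final = 25.5 + 4.2500 = 29.7500
°P = 259 − 259/1.072 = 17.3955
cells = 0.91·29.7500·17.3955

470.9403 billion cells


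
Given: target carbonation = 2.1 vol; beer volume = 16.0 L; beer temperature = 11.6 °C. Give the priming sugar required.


residual = 14.695·(0.01821 + 0.09011·e^(−0.04·T));  sugar = (target − residual)·4.0·V
residual = 14.695·(0.01821 + 0.09011·e^(−0.04·11.6)) = 1.1002
sugar = (2.1 − 1.1002)·4.0·16.0

63.9883 g


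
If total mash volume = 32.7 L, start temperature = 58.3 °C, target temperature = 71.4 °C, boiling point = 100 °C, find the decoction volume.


V_dec = V_total·(T_target − T_start)/(T_boil − T_start)
V_dec = 32.7·(71.4 − 58.3)/(100 − 58.3)

10.2727 L


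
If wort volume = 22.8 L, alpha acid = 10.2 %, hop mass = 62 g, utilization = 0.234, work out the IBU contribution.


IBU = (α/100)·mass·U·1000 / V
IBU = (10.2/100)·62·0.234·1000 / 22.8

64.9042 IBU


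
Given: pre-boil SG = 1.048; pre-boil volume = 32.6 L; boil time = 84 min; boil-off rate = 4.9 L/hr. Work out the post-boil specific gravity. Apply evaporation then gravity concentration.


V_post = V_pre − rate·(t/60);  SG_post = 1 + (SG_pre−1)·V_pre/V_post
V_post = 32.6 − 4.9·(84/60) = 25.7400
SG_post = 1 + (1.048 − 1)·32.6/25.7400

1.0608


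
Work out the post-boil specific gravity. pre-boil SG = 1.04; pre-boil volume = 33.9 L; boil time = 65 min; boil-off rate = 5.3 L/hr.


V_post = V_pre − rate·(t/60);  SG_post = 1 + (SG_pre−1)·V_pre/V_post
V_post = 33.9 − 5.3·(65/60) = 28.1583
SG_post = 1 + (1.04 − 1)·33.9/28.1583

1.0482


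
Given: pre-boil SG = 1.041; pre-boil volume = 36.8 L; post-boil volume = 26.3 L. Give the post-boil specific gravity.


SG_post = 1 + (SG_pre − 1)·V_pre/V_post
pts_pre = (1.041 − 1)·1000 = 41.0000
pts_post = 41.0000·36.8/26.3 = 57.3688
SG_post = 1 + 57.3688/1000

1.0574


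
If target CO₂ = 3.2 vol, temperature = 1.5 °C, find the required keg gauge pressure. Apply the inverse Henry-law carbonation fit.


psi = vols/(0.01821 + 0.09011·e^(−0.04·T)) − 14.695
psi = 3.2/(0.01821 + 0.09011·e^(−0.04·1.5)) − 14.695

16.3511 psi


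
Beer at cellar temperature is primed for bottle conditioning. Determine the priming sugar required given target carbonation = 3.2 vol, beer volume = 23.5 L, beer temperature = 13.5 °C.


residual = 14.695·(0.01821 + 0.09011·e^(−0.04·T));  sugar = (target − residual)·4.0·V
residual = 14.695·(0.01821 + 0.09011·e^(−0.04·13.5)) = 1.0393
sugar = (3.2 − 1.0393)·4.0·23.5

203.1103 g


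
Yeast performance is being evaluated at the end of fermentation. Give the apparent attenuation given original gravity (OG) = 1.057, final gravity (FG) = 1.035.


AA = (OG − FG)/(OG − 1) · 100
AA = (1.057 − 1.035)/(1.057 − 1) · 100

38.5965 %


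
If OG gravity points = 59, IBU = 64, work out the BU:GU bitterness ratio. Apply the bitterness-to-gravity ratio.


BU:GU = IBU / OG_points
BU:GU = 64 / 59

1.0847


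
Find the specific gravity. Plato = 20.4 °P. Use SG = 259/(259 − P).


SG = 259/(259 − 20.4)

1.0855


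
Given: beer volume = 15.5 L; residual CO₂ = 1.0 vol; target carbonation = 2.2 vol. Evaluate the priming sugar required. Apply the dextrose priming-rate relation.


sugar = (target − residual)·4.0·V
sugar = (2.2 − 1.0)·4.0·15.5

74.4000 g


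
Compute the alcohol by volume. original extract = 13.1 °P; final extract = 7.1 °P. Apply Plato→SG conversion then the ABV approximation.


SG = 259/(259 − P);  ABV = (OG − FG)·131.25
OG = 259/(259 − 13.1) = 1.0533
FG = 259/(259 − 7.1) = 1.0282
ABV = (1.0533 − 1.0282)·131.25

3.2928 % ABV


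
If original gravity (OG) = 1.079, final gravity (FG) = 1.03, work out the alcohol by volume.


ABV = (OG − FG) · 131.25
ABV = (1.079 − 1.03) · 131.25

6.4312 % ABV


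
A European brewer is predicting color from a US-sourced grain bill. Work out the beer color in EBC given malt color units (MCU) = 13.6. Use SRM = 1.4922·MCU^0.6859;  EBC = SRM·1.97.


SRM = 1.4922·13.6^0.6859 = 8.9397
EBC = 8.9397·1.97

17.6111 EBC


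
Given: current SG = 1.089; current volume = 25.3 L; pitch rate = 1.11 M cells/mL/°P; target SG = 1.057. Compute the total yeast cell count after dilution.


V_w = V·((SG_c−1)/(SG_t−1)−1);  °P = 259 − 259/SG_t;  cells = rate·(V+V_w)·°P
V_w = 25.3·((1.089−1)/(1.057−1)−1) = 14.2035
V_final = 25.3 + 14.2035 = 39.5035
°P = 259 − 259/1.057 = 13.9669
cells = 1.11·39.5035·13.9669

612.4326 billion cells


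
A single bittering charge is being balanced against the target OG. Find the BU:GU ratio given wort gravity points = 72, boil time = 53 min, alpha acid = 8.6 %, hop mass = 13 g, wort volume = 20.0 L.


U = 1.65·0.000125^(GP/1000)·(1−e^(−0.04t))/4.15;  IBU = (α/100)·m·U·1000/V;  BU:GU = IBU/GP
U = 1.65·0.000125^(72/1000)·(1−e^(−0.04·53))/4.15 = 0.1832
IBU = (8.6/100)·13·0.1832·1000/20.0 = 10.2398
BU:GU = 10.2398/72

0.1422


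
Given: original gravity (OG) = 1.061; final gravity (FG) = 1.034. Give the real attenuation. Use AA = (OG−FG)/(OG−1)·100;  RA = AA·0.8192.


AA = (1.061 − 1.034)/(1.061 − 1)·100 = 44.2623
RA = 44.2623·0.8192

36.2597 %


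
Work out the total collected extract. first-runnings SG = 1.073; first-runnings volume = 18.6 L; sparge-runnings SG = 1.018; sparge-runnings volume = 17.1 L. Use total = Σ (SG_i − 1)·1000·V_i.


first = (1.073 − 1)·1000·18.6 = 1357.8000
sparge = (1.018 − 1)·1000·17.1 = 307.8000
total = 1357.8000 + 307.8000

1665.6000 gravity·L


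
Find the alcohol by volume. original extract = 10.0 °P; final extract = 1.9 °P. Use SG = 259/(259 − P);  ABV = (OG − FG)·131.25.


OG = 259/(259 − 10.0) = 1.0402
FG = 259/(259 − 1.9) = 1.0074
ABV = (1.0402 − 1.0074)·131.25

4.3011 % ABV


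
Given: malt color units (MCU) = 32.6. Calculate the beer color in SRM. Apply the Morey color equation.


SRM = 1.4922 · MCU^0.6859
SRM = 1.4922 · 32.6^0.6859

16.2833 SRM


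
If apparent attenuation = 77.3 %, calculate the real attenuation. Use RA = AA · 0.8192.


RA = 77.3 · 0.8192

63.3242 %


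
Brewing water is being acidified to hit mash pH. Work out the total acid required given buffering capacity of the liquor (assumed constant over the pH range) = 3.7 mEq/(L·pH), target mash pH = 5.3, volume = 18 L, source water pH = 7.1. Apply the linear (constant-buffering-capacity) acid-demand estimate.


acid = buffering capacity · (pH_source − pH_target) · V
acid = 3.7 · (7.1 − 5.3) · 18

119.8800 mEq


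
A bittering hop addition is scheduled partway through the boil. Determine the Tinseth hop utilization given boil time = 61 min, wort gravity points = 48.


U = 1.65·0.000125^(GP/1000) · (1 − e^(−0.04·t))/4.15
bigness = 1.65·0.000125^(48/1000) = 1.0719
boil_factor = (1 − e^(−0.04·61))/4.15 = 0.2200
U = 1.0719 · 0.2200

0.2358


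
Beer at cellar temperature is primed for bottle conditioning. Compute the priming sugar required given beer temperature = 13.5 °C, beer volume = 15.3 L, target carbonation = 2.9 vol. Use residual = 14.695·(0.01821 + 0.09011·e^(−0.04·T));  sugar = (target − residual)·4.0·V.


residual = 14.695·(0.01821 + 0.09011·e^(−0.04·13.5)) = 1.0393
sugar = (2.9 − 1.0393)·4.0·15.3

113.8778 g


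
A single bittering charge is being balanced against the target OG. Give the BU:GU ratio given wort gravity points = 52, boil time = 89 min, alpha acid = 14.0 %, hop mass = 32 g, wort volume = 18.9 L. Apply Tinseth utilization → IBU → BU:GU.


U = 1.65·0.000125^(GP/1000)·(1−e^(−0.04t))/4.15;  IBU = (α/100)·m·U·1000/V;  BU:GU = IBU/GP
U = 1.65·0.000125^(52/1000)·(1−e^(−0.04·89))/4.15 = 0.2421
IBU = (14.0/100)·32·0.2421·1000/18.9 = 57.3801
BU:GU = 57.3801/52

1.1035


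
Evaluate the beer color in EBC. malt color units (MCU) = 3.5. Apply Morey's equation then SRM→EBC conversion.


SRM = 1.4922·MCU^0.6859;  EBC = SRM·1.97
SRM = 1.4922·3.5^0.6859 = 3.5237
EBC = 3.5237·1.97

6.9418 EBC


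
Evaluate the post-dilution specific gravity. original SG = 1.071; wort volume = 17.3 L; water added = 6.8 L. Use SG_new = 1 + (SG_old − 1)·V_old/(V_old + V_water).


pts = (1.071 − 1)·1000·17.3/(17.3 + 6.8) = 50.9668
SG_new = 1 + 50.9668/1000

1.0510


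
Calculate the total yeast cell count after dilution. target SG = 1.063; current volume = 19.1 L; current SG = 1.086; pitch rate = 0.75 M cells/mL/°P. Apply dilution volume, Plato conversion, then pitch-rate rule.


V_w = V·((SG_c−1)/(SG_t−1)−1);  °P = 259 − 259/SG_t;  cells = rate·(V+V_w)·°P
V_w = 19.1·((1.086−1)/(1.063−1)−1) = 6.9730
V_final = 19.1 + 6.9730 = 26.0730
°P = 259 − 259/1.063 = 15.3500
cells = 0.75·26.0730·15.3500

300.1647 billion cells


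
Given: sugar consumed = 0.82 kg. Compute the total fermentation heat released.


Q = m_sugar · 590 kJ/kg
Q = 0.82 · 590

483.8000 kJ


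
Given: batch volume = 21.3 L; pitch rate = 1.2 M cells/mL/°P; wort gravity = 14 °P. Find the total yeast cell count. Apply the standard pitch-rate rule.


cells (billions) = rate · V_L · °P
cells = 1.2 · 21.3 · 14

357.8400 billion cells


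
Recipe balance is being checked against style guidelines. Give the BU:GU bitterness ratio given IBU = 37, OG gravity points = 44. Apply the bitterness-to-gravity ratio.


BU:GU = IBU / OG_points
BU:GU = 37 / 44

0.8409


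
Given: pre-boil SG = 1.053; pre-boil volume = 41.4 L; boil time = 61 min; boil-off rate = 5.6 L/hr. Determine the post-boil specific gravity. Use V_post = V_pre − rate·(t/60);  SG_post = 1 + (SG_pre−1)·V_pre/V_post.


V_post = 41.4 − 5.6·(61/60) = 35.7067
SG_post = 1 + (1.053 − 1)·41.4/35.7067

1.0615


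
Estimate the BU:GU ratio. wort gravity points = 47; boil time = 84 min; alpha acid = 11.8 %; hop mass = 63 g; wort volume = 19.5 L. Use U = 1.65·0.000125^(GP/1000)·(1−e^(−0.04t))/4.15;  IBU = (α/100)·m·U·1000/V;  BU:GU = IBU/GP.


U = 1.65·0.000125^(47/1000)·(1−e^(−0.04·84))/4.15 = 0.2516
IBU = (11.8/100)·63·0.2516·1000/19.5 = 95.9014
BU:GU = 95.9014/47

2.0405


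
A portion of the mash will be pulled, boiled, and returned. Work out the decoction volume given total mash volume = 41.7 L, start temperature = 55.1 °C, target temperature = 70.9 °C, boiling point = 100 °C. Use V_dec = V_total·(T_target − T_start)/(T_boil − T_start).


V_dec = 41.7·(70.9 − 55.1)/(100 − 55.1)

14.6739 L


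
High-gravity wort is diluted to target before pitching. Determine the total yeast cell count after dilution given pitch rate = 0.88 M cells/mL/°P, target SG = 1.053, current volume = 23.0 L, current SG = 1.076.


V_w = V·((SG_c−1)/(SG_t−1)−1);  °P = 259 − 259/SG_t;  cells = rate·(V+V_w)·°P
V_w = 23.0·((1.076−1)/(1.053−1)−1) = 9.9811
V_final = 23.0 + 9.9811 = 32.9811
°P = 259 − 259/1.053 = 13.0361
cells = 0.88·32.9811·13.0361

378.3515 billion cells


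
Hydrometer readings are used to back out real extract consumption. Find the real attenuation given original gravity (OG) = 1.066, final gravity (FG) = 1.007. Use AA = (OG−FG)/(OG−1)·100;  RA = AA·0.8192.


AA = (1.066 − 1.007)/(1.066 − 1)·100 = 89.3939
RA = 89.3939·0.8192

73.2315 %


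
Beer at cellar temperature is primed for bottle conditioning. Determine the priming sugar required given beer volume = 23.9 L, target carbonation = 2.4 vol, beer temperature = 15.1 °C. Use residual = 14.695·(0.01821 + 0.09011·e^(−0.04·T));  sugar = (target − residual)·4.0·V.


residual = 14.695·(0.01821 + 0.09011·e^(−0.04·15.1)) = 0.9914
sugar = (2.4 − 0.9914)·4.0·23.9

134.6609 g


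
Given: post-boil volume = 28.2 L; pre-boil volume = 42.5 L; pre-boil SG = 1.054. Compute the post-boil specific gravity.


SG_post = 1 + (SG_pre − 1)·V_pre/V_post
pts_pre = (1.054 − 1)·1000 = 54.0000
pts_post = 54.0000·42.5/28.2 = 81.3830
SG_post = 1 + 81.3830/1000

1.0814


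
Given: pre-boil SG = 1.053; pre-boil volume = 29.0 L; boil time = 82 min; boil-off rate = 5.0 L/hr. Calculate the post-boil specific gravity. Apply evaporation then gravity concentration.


V_post = V_pre − rate·(t/60);  SG_post = 1 + (SG_pre−1)·V_pre/V_post
V_post = 29.0 − 5.0·(82/60) = 22.1667
SG_post = 1 + (1.053 − 1)·29.0/22.1667

1.0693


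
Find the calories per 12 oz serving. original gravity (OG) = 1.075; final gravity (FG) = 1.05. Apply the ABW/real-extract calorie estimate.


ABW = (OG−FG)·131.25·0.79/FG;  °P = 259 − 259/SG (for OG→OE and FG→AE);  RE = 0.1808·OE + 0.8192·AE;  Cal = (6.9·ABW + 4·(RE−0.1))·FG·3.55
ABW = (1.075 − 1.05)·131.25·0.79/1.05 = 2.4687
OE = 259 − 259/1.075 = 18.0698 °P
AE = 259 − 259/1.05 = 12.3333 °P
RE = 0.1808·18.0698 + 0.8192·12.3333 = 13.3705 °P
Cal = (6.9·2.4687 + 4·(13.3705−0.1))·1.05·3.55

261.3585 kcal


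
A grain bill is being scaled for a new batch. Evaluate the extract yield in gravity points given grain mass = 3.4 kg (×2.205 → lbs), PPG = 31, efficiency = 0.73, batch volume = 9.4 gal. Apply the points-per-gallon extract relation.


points = lbs × PPG × eff / vol
lbs = 3.4 × 2.205 = 7.4970
points = 7.4970 × 31 × 0.73 / 9.4

18.0486 points


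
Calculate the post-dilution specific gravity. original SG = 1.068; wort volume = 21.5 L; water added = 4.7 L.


SG_new = 1 + (SG_old − 1)·V_old/(V_old + V_water)
pts = (1.068 − 1)·1000·21.5/(21.5 + 4.7) = 55.8015
SG_new = 1 + 55.8015/1000

1.0558


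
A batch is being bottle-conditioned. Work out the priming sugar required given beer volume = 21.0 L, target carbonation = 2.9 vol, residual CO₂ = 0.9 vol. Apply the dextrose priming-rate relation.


sugar = (target − residual)·4.0·V
sugar = (2.9 − 0.9)·4.0·21.0

168.0000 g


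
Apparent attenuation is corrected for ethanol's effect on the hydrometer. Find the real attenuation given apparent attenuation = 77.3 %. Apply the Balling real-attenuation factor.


RA = AA · 0.8192
RA = 77.3 · 0.8192

63.3242 %


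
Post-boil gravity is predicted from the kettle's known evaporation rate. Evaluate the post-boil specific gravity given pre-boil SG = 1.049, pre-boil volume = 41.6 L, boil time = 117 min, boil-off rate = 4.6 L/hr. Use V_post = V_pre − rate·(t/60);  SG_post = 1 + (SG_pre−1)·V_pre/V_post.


V_post = 41.6 − 4.6·(117/60) = 32.6300
SG_post = 1 + (1.049 − 1)·41.6/32.6300

1.0625


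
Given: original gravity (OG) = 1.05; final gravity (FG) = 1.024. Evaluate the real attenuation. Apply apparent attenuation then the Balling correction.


AA = (OG−FG)/(OG−1)·100;  RA = AA·0.8192
AA = (1.05 − 1.024)/(1.05 − 1)·100 = 52.0000
RA = 52.0000·0.8192

42.5984 %


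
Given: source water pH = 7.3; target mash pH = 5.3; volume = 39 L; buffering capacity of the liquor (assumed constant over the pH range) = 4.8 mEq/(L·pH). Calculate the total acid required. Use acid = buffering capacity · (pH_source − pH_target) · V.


acid = 4.8 · (7.3 − 5.3) · 39

374.4000 mEq


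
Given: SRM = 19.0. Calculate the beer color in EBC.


EBC = SRM · 1.97
EBC = 19.0 · 1.97

37.4300 EBC


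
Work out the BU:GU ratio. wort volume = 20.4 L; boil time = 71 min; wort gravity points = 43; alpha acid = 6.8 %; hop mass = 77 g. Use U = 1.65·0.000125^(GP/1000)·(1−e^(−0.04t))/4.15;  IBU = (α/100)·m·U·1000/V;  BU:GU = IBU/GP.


U = 1.65·0.000125^(43/1000)·(1−e^(−0.04·71))/4.15 = 0.2544
IBU = (6.8/100)·77·0.2544·1000/20.4 = 65.2871
BU:GU = 65.2871/43

1.5183


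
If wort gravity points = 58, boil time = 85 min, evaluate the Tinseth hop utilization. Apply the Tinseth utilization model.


U = 1.65·0.000125^(GP/1000) · (1 − e^(−0.04·t))/4.15
bigness = 1.65·0.000125^(58/1000) = 0.9797
boil_factor = (1 − e^(−0.04·85))/4.15 = 0.2329
U = 0.9797 · 0.2329

0.2282


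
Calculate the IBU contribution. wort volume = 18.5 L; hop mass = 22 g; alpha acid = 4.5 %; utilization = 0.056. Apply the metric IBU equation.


IBU = (α/100)·mass·U·1000 / V
IBU = (4.5/100)·22·0.056·1000 / 18.5

2.9968 IBU


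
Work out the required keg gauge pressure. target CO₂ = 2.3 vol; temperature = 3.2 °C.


psi = vols/(0.01821 + 0.09011·e^(−0.04·T)) − 14.695
psi = 2.3/(0.01821 + 0.09011·e^(−0.04·3.2)) − 14.695

8.8963 psi


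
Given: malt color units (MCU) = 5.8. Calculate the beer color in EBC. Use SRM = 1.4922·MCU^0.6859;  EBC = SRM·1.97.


SRM = 1.4922·5.8^0.6859 = 4.9827
EBC = 4.9827·1.97

9.8159 EBC


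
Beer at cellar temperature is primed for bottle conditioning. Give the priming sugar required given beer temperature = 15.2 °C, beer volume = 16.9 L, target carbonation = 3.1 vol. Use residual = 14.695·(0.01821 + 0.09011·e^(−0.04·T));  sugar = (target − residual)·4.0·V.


residual = 14.695·(0.01821 + 0.09011·e^(−0.04·15.2)) = 0.9885
sugar = (3.1 − 0.9885)·4.0·16.9

142.7358 g


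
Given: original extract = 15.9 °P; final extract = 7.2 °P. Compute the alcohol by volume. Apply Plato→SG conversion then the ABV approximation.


SG = 259/(259 − P);  ABV = (OG − FG)·131.25
OG = 259/(259 − 15.9) = 1.0654
FG = 259/(259 − 7.2) = 1.0286
ABV = (1.0654 − 1.0286)·131.25

4.8315 % ABV


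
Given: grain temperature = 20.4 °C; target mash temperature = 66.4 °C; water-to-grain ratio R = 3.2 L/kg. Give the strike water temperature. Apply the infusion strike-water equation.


T_strike = (0.41/R)·(T_mash − T_grain) + T_mash
T_strike = (0.41/3.2)·(66.4 − 20.4) + 66.4

72.2938 °C


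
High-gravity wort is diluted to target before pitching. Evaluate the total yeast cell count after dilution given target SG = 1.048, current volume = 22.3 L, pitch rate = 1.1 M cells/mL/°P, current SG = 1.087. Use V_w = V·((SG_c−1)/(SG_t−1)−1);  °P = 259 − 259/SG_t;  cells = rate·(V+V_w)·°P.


V_w = 22.3·((1.087−1)/(1.048−1)−1) = 18.1187
V_final = 22.3 + 18.1187 = 40.4187
°P = 259 − 259/1.048 = 11.8626
cells = 1.1·40.4187·11.8626

527.4184 billion cells


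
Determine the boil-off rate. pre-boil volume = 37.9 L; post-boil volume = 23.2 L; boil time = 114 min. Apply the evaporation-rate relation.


rate = (V_pre − V_post) / (t_min/60)
rate = (37.9 − 23.2) / (114/60)

7.7368 L/hr


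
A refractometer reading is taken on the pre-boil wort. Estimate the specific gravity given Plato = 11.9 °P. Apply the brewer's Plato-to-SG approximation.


SG = 259/(259 − P)
SG = 259/(259 − 11.9)

1.0482


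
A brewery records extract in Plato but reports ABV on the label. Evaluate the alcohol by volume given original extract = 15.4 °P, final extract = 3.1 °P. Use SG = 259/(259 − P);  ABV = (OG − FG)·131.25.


OG = 259/(259 − 15.4) = 1.0632
FG = 259/(259 − 3.1) = 1.0121
ABV = (1.0632 − 1.0121)·131.25

6.7074 % ABV


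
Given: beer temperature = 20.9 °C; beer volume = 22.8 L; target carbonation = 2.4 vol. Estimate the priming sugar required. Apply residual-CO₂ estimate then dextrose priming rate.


residual = 14.695·(0.01821 + 0.09011·e^(−0.04·T));  sugar = (target − residual)·4.0·V
residual = 14.695·(0.01821 + 0.09011·e^(−0.04·20.9)) = 0.8415
sugar = (2.4 − 0.8415)·4.0·22.8

142.1312 g


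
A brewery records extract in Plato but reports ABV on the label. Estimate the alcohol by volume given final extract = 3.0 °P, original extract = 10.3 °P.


SG = 259/(259 − P);  ABV = (OG − FG)·131.25
OG = 259/(259 − 10.3) = 1.0414
FG = 259/(259 − 3.0) = 1.0117
ABV = (1.0414 − 1.0117)·131.25

3.8977 % ABV


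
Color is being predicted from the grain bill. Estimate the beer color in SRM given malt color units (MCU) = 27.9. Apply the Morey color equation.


SRM = 1.4922 · MCU^0.6859
SRM = 1.4922 · 27.9^0.6859

14.6341 SRM


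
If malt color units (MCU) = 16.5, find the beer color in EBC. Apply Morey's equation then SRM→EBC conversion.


SRM = 1.4922·MCU^0.6859;  EBC = SRM·1.97
SRM = 1.4922·16.5^0.6859 = 10.2070
EBC = 10.2070·1.97

20.1078 EBC


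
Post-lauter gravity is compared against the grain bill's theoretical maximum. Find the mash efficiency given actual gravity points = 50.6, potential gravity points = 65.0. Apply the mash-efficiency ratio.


efficiency = actual / potential × 100
efficiency = 50.6 / 65.0 × 100

77.8462 %


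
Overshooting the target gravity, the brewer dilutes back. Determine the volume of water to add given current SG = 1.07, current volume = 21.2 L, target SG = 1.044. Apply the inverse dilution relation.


V_water = V·((SG_curr − 1)/(SG_target − 1) − 1)
V_water = 21.2·((1.07 − 1)/(1.044 − 1) − 1)

12.5273 L


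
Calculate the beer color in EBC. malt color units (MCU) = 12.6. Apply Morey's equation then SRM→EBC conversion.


SRM = 1.4922·MCU^0.6859;  EBC = SRM·1.97
SRM = 1.4922·12.6^0.6859 = 8.4834
EBC = 8.4834·1.97

16.7123 EBC


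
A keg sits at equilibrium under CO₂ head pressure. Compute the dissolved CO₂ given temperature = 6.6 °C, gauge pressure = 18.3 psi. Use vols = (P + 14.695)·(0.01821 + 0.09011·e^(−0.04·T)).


vols = (18.3 + 14.695)·(0.01821 + 0.09011·e^(−0.04·6.6))

2.8842 volumes


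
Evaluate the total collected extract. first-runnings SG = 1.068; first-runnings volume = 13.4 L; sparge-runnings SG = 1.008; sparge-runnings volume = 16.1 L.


total = Σ (SG_i − 1)·1000·V_i
first = (1.068 − 1)·1000·13.4 = 911.2000
sparge = (1.008 − 1)·1000·16.1 = 128.8000
total = 911.2000 + 128.8000

1040.0000 gravity·L


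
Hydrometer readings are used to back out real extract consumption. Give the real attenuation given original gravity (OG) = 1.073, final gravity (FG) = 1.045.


AA = (OG−FG)/(OG−1)·100;  RA = AA·0.8192
AA = (1.073 − 1.045)/(1.073 − 1)·100 = 38.3562
RA = 38.3562·0.8192

31.4214 %


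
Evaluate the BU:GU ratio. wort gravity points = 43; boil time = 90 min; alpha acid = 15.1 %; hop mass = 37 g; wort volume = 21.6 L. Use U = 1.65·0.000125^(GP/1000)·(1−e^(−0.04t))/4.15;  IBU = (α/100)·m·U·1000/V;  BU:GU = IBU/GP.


U = 1.65·0.000125^(43/1000)·(1−e^(−0.04·90))/4.15 = 0.2628
IBU = (15.1/100)·37·0.2628·1000/21.6 = 67.9667
BU:GU = 67.9667/43

1.5806


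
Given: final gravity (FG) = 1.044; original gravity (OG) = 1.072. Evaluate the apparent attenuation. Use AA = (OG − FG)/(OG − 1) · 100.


AA = (1.072 − 1.044)/(1.072 − 1) · 100

38.8889 %


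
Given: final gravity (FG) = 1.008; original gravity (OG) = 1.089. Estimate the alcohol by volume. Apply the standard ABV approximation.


ABV = (OG − FG) · 131.25
ABV = (1.089 − 1.008) · 131.25

10.6312 % ABV


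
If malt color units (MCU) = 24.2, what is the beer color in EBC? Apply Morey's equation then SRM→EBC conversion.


SRM = 1.4922·MCU^0.6859;  EBC = SRM·1.97
SRM = 1.4922·24.2^0.6859 = 13.2735
EBC = 13.2735·1.97

26.1488 EBC


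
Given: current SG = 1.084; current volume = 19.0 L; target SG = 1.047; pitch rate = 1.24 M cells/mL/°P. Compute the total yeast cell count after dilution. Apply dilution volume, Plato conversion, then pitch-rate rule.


V_w = V·((SG_c−1)/(SG_t−1)−1);  °P = 259 − 259/SG_t;  cells = rate·(V+V_w)·°P
V_w = 19.0·((1.084−1)/(1.047−1)−1) = 14.9574
V_final = 19.0 + 14.9574 = 33.9574
°P = 259 − 259/1.047 = 11.6266
cells = 1.24·33.9574·11.6266

489.5619 billion cells


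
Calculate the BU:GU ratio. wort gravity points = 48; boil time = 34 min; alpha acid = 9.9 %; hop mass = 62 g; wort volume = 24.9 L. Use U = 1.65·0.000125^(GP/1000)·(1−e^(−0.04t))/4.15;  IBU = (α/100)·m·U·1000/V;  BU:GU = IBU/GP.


U = 1.65·0.000125^(48/1000)·(1−e^(−0.04·34))/4.15 = 0.1920
IBU = (9.9/100)·62·0.1920·1000/24.9 = 47.3263
BU:GU = 47.3263/48

0.9860


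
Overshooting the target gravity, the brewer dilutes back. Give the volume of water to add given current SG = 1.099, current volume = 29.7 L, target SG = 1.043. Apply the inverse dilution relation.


V_water = V·((SG_curr − 1)/(SG_target − 1) − 1)
V_water = 29.7·((1.099 − 1)/(1.043 − 1) − 1)

38.6791 L


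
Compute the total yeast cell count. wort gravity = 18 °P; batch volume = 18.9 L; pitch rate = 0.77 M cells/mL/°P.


cells (billions) = rate · V_L · °P
cells = 0.77 · 18.9 · 18

261.9540 billion cells


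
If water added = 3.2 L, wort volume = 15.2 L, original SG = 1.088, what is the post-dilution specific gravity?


SG_new = 1 + (SG_old − 1)·V_old/(V_old + V_water)
pts = (1.088 − 1)·1000·15.2/(15.2 + 3.2) = 72.6957
SG_new = 1 + 72.6957/1000

1.0727


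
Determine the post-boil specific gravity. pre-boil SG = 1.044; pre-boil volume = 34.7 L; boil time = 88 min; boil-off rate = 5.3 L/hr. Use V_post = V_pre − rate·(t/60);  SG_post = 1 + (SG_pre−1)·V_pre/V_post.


V_post = 34.7 − 5.3·(88/60) = 26.9267
SG_post = 1 + (1.044 − 1)·34.7/26.9267

1.0567


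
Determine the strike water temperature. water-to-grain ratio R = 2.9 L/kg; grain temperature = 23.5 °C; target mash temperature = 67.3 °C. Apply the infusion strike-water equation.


T_strike = (0.41/R)·(T_mash − T_grain) + T_mash
T_strike = (0.41/2.9)·(67.3 − 23.5) + 67.3

73.4924 °C


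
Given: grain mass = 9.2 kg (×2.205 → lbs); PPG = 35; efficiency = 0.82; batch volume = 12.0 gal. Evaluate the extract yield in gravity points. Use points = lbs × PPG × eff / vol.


lbs = 9.2 × 2.205 = 20.2860
points = 20.2860 × 35 × 0.82 / 12.0

48.5173 points


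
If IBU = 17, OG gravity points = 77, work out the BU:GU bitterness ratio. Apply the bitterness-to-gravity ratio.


BU:GU = IBU / OG_points
BU:GU = 17 / 77

0.2208


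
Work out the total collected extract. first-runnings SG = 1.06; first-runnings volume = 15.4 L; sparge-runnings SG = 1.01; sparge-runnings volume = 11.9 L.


total = Σ (SG_i − 1)·1000·V_i
first = (1.06 − 1)·1000·15.4 = 924.0000
sparge = (1.01 − 1)·1000·11.9 = 119.0000
total = 924.0000 + 119.0000

1043.0000 gravity·L


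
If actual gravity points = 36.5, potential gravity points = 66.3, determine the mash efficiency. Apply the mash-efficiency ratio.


efficiency = actual / potential × 100
efficiency = 36.5 / 66.3 × 100

55.0528 %


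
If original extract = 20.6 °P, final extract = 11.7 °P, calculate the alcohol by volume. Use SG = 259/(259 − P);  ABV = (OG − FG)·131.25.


OG = 259/(259 − 20.6) = 1.0864
FG = 259/(259 − 11.7) = 1.0473
ABV = (1.0864 − 1.0473)·131.25

5.1317 % ABV


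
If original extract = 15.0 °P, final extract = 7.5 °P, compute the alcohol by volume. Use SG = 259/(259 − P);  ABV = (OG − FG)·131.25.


OG = 259/(259 − 15.0) = 1.0615
FG = 259/(259 − 7.5) = 1.0298
ABV = (1.0615 − 1.0298)·131.25

4.1546 % ABV


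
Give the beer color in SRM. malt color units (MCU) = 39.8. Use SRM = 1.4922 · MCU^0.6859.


SRM = 1.4922 · 39.8^0.6859

18.6718 SRM


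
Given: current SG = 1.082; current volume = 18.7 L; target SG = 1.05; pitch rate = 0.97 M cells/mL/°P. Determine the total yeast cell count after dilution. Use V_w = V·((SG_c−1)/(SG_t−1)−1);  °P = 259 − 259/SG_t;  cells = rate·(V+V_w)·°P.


V_w = 18.7·((1.082−1)/(1.05−1)−1) = 11.9680
V_final = 18.7 + 11.9680 = 30.6680
°P = 259 − 259/1.05 = 12.3333
cells = 0.97·30.6680·12.3333

366.8915 billion cells


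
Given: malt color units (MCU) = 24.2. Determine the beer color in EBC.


SRM = 1.4922·MCU^0.6859;  EBC = SRM·1.97
SRM = 1.4922·24.2^0.6859 = 13.2735
EBC = 13.2735·1.97

26.1488 EBC


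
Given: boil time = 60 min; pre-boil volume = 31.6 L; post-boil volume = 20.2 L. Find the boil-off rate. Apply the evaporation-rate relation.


rate = (V_pre − V_post) / (t_min/60)
rate = (31.6 − 20.2) / (60/60)

11.4000 L/hr


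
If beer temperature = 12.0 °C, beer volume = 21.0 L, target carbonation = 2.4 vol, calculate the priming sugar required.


residual = 14.695·(0.01821 + 0.09011·e^(−0.04·T));  sugar = (target − residual)·4.0·V
residual = 14.695·(0.01821 + 0.09011·e^(−0.04·12.0)) = 1.0870
sugar = (2.4 − 1.0870)·4.0·21.0

110.2947 g


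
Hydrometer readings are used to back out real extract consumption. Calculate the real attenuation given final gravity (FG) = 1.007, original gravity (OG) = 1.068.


AA = (OG−FG)/(OG−1)·100;  RA = AA·0.8192
AA = (1.068 − 1.007)/(1.068 − 1)·100 = 89.7059
RA = 89.7059·0.8192

73.4871 %


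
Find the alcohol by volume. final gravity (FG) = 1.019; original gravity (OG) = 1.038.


ABV = (OG − FG) · 131.25
ABV = (1.038 − 1.019) · 131.25

2.4938 % ABV


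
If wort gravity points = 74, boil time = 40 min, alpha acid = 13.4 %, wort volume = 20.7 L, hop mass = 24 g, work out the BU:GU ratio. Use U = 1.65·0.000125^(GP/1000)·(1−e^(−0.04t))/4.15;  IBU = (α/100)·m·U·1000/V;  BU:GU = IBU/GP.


U = 1.65·0.000125^(74/1000)·(1−e^(−0.04·40))/4.15 = 0.1632
IBU = (13.4/100)·24·0.1632·1000/20.7 = 25.3520
BU:GU = 25.3520/74

0.3426


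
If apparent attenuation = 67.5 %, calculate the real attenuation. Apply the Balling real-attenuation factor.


RA = AA · 0.8192
RA = 67.5 · 0.8192

55.2960 %


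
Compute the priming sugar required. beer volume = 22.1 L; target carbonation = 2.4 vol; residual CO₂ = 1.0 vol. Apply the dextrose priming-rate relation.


sugar = (target − residual)·4.0·V
sugar = (2.4 − 1.0)·4.0·22.1

123.7600 g


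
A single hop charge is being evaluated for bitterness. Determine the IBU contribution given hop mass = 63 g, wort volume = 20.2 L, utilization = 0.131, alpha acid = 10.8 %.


IBU = (α/100)·mass·U·1000 / V
IBU = (10.8/100)·63·0.131·1000 / 20.2

44.1250 IBU


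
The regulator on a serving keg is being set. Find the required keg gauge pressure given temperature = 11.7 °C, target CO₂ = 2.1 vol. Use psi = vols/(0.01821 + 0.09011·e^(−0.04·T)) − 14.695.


psi = 2.1/(0.01821 + 0.09011·e^(−0.04·11.7)) − 14.695

13.4394 psi


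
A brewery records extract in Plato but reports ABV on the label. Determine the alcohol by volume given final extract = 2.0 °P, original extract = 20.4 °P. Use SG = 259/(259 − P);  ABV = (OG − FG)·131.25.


OG = 259/(259 − 20.4) = 1.0855
FG = 259/(259 − 2.0) = 1.0078
ABV = (1.0855 − 1.0078)·131.25

10.2003 % ABV


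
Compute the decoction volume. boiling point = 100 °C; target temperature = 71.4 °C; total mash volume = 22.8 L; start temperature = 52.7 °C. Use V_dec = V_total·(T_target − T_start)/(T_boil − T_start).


V_dec = 22.8·(71.4 − 52.7)/(100 − 52.7)

9.0140 L


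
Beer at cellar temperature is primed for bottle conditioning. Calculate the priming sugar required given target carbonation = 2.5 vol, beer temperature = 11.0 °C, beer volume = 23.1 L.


residual = 14.695·(0.01821 + 0.09011·e^(−0.04·T));  sugar = (target − residual)·4.0·V
residual = 14.695·(0.01821 + 0.09011·e^(−0.04·11.0)) = 1.1204
sugar = (2.5 − 1.1204)·4.0·23.1

127.4744 g


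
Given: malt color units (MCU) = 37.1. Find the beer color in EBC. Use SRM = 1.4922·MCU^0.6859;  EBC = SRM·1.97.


SRM = 1.4922·37.1^0.6859 = 17.7935
EBC = 17.7935·1.97

35.0531 EBC


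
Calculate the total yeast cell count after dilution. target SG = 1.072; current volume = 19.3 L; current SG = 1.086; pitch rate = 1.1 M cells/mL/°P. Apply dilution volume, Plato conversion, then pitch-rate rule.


V_w = V·((SG_c−1)/(SG_t−1)−1);  °P = 259 − 259/SG_t;  cells = rate·(V+V_w)·°P
V_w = 19.3·((1.086−1)/(1.072−1)−1) = 3.7528
V_final = 19.3 + 3.7528 = 23.0528
°P = 259 − 259/1.072 = 17.3955
cells = 1.1·23.0528·17.3955

441.1166 billion cells


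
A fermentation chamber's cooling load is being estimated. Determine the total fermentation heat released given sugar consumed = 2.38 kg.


Q = m_sugar · 590 kJ/kg
Q = 2.38 · 590

1404.2000 kJ


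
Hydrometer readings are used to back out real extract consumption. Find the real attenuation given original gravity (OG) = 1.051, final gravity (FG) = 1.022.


AA = (OG−FG)/(OG−1)·100;  RA = AA·0.8192
AA = (1.051 − 1.022)/(1.051 − 1)·100 = 56.8627
RA = 56.8627·0.8192

46.5820 %


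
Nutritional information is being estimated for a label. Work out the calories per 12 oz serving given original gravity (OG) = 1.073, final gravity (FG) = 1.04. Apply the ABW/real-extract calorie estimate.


ABW = (OG−FG)·131.25·0.79/FG;  °P = 259 − 259/SG (for OG→OE and FG→AE);  RE = 0.1808·OE + 0.8192·AE;  Cal = (6.9·ABW + 4·(RE−0.1))·FG·3.55
ABW = (1.073 − 1.04)·131.25·0.79/1.04 = 3.2901
OE = 259 − 259/1.073 = 17.6207 °P
AE = 259 − 259/1.04 = 9.9615 °P
RE = 0.1808·17.6207 + 0.8192·9.9615 = 11.3463 °P
Cal = (6.9·3.2901 + 4·(11.3463−0.1))·1.04·3.55

249.8998 kcal


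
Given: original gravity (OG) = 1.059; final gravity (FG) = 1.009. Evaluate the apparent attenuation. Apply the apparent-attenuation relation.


AA = (OG − FG)/(OG − 1) · 100
AA = (1.059 − 1.009)/(1.059 − 1) · 100

84.7458 %


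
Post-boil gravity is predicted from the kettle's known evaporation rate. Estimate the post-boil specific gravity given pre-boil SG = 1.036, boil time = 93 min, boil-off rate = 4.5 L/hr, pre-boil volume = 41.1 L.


V_post = V_pre − rate·(t/60);  SG_post = 1 + (SG_pre−1)·V_pre/V_post
V_post = 41.1 − 4.5·(93/60) = 34.1250
SG_post = 1 + (1.036 − 1)·41.1/34.1250

1.0434


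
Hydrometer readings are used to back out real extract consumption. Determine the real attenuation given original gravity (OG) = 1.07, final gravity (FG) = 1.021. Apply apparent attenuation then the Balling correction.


AA = (OG−FG)/(OG−1)·100;  RA = AA·0.8192
AA = (1.07 − 1.021)/(1.07 − 1)·100 = 70.0000
RA = 70.0000·0.8192

57.3440 %


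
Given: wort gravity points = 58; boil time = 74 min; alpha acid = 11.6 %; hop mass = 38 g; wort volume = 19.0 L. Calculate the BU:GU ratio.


U = 1.65·0.000125^(GP/1000)·(1−e^(−0.04t))/4.15;  IBU = (α/100)·m·U·1000/V;  BU:GU = IBU/GP
U = 1.65·0.000125^(58/1000)·(1−e^(−0.04·74))/4.15 = 0.2238
IBU = (11.6/100)·38·0.2238·1000/19.0 = 51.9321
BU:GU = 51.9321/58

0.8954
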